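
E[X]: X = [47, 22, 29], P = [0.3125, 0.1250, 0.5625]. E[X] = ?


E[X] = 47*0.3125 + 22*0.1250 + 29*0.5625
= 14.6875 + 2.7500 + 16.3125
= 33.7500

E[X] = 33.7500


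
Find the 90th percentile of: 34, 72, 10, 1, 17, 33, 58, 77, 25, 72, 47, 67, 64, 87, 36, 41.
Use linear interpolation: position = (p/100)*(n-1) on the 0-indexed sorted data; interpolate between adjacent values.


Sorted: 1, 10, 17, 25, 33, 34, 36, 41, 47, 58, 64, 67, 72, 72, 77, 87
n = 16
Index = 90/100 * 15 = 13.5000
Lower = data[13] = 72, Upper = data[14] = 77
P90 = 72 + 0.5000*(5) = 74.5000

P90 = 74.5000


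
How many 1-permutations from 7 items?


P(7,1) = 7!/6!
= 5040/720
= 7

P(7,1) = 7


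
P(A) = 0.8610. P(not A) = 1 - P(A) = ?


P(not A) = 1 - 0.8610 = 0.1390

P(not A) = 0.1390


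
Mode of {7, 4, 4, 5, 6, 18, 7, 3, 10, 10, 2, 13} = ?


Frequencies: 2:1, 3:1, 4:2, 5:1, 6:1, 7:2, 10:2, 13:1, 18:1
Max frequency = 2
Mode = 4, 7, 10

Mode = 4, 7, 10


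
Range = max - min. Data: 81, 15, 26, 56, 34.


Max = 81, Min = 15
Range = 81 - 15 = 66

Range = 66


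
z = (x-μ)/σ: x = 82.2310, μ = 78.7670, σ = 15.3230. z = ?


z = (82.2310 - 78.7670)/15.3230
= 3.4640/15.3230
= 0.2261

z = 0.2261


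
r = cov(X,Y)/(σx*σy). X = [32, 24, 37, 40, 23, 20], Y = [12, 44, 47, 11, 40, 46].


Mean X = 29.3333, Mean Y = 33.3333
SD X = 7.475887, SD Y = 15.595583
Cov = -67.944444
r = -67.944444/(7.475887*15.595583) = -0.5828

r = -0.5828


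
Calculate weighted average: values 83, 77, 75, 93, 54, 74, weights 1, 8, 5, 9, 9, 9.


Numerator = 83*1 + 77*8 + 75*5 + 93*9 + 54*9 + 74*9 = 3063
Denominator = 1 + 8 + 5 + 9 + 9 + 9 = 41
WM = 3063/41 = 74.7073

WM = 74.7073


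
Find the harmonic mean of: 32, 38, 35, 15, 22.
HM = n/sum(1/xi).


Sum of reciprocals = 1/32 + 1/38 + 1/35 + 1/15 + 1/22 = 0.198258
HM = 5/0.198258 = 25.2196

HM = 25.2196


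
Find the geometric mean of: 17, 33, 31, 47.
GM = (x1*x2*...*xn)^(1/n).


Product = 17 × 33 × 31 × 47 = 817377
GM = 817377^(1/4) = 30.0681

GM = 30.0681


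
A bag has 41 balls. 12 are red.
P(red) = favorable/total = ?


P = 12/41 = 0.2927

P = 0.2927


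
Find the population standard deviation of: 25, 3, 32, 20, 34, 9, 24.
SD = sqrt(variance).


Mean = 21.0000
Variance = 112.0000
SD = sqrt(112.0000) = 10.5830

SD = 10.5830


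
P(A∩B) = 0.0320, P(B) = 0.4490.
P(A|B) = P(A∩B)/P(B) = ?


P(A|B) = 0.0320/0.4490 = 0.0713

P(A|B) = 0.0713


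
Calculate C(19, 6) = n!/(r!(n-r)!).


C(19,6) = 19!/(6! × 13!)
= 121645100408832000/(720 × 6227020800)
= 27132

C(19,6) = 27132


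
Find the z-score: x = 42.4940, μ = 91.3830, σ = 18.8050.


z = (42.4940 - 91.3830)/18.8050
= -48.8890/18.8050
= -2.5998

z = -2.5998


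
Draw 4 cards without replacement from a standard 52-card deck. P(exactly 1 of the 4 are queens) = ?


Hypergeometric: P(X=1) = C(4,1)·C(48,3) / C(52,4)
= 4 × 17296 / 270725
= 69184/270725 = 0.2556

P = 0.2556


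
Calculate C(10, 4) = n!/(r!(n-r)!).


C(10,4) = 10!/(4! × 6!)
= 3628800/(24 × 720)
= 210

C(10,4) = 210


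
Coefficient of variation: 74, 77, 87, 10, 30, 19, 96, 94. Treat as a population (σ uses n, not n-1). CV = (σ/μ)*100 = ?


Mean = 60.8750
SD = 33.0546
CV = (33.0546/60.8750)*100 = 54.2992%

CV = 54.2992%


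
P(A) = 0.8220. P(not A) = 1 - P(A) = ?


P(not A) = 1 - 0.8220 = 0.1780

P(not A) = 0.1780


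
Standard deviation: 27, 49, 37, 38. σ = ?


Mean = 37.7500
Variance = 60.6875
SD = sqrt(60.6875) = 7.7902

SD = 7.7902


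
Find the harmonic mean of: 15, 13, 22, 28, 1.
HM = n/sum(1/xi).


Sum of reciprocals = 1/15 + 1/13 + 1/22 + 1/28 + 1/1 = 1.224759
HM = 5/1.224759 = 4.0824

HM = 4.0824


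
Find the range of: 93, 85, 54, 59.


Max = 93, Min = 54
Range = 93 - 54 = 39

Range = 39


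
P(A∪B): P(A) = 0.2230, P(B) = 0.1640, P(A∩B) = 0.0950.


P(A∪B) = 0.2230 + 0.1640 - 0.0950
= 0.3870 - 0.0950
= 0.2920

P(A∪B) = 0.2920


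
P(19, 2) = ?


P(19,2) = 19!/17!
= 121645100408832000/355687428096000
= 342

P(19,2) = 342


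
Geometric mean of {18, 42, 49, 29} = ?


Product = 18 × 42 × 49 × 29 = 1074276
GM = 1074276^(1/4) = 32.1943

GM = 32.1943


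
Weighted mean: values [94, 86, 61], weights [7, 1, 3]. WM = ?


Numerator = 94*7 + 86*1 + 61*3 = 927
Denominator = 7 + 1 + 3 = 11
WM = 927/11 = 84.2727

WM = 84.2727


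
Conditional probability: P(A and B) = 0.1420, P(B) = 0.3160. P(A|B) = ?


P(A|B) = 0.1420/0.3160 = 0.4494

P(A|B) = 0.4494


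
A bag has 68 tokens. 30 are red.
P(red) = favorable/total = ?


P = 30/68 = 0.4412

P = 0.4412


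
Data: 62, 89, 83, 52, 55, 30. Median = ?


Sorted: 30, 52, 55, 62, 83, 89
n = 6 (even)
Middle values: 55 and 62
Median = (55+62)/2 = 58.5000

Median = 58.5000


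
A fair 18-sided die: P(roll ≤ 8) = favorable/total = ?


Favorable outcomes (roll ≤ 8): 8
Total outcomes = 18
P = 8/18 = 0.4444

P = 0.4444


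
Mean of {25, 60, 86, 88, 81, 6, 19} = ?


Sum = 25 + 60 + 86 + 88 + 81 + 6 + 19 = 365
n = 7
Mean = 365/7 = 52.1429

Mean = 52.1429


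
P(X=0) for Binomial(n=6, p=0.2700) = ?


C(6,0) = 1
p^0 = 1.000000
(1-p)^6 = 0.151334
P = 1 * 1.000000 * 0.151334 = 0.1513

P(X=0) = 0.1513


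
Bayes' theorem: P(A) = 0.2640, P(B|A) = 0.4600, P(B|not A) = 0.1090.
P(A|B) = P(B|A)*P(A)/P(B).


P(B) = P(B|A)*P(A) + P(B|A')*P(A')
= 0.4600*0.2640 + 0.1090*0.7360
= 0.121440 + 0.080224 = 0.201664
P(A|B) = 0.121440/0.201664 = 0.6022

P(A|B) = 0.6022


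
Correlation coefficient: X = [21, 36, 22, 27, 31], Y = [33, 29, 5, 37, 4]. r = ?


Mean X = 27.4000, Mean Y = 21.6000
SD X = 5.607138, SD Y = 14.192956
Cov = 2.160000
r = 2.160000/(5.607138*14.192956) = 0.0271

r = 0.0271


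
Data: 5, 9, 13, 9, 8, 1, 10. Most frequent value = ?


Frequencies: 1:1, 5:1, 8:1, 9:2, 10:1, 13:1
Max frequency = 2
Mode = 9

Mode = 9


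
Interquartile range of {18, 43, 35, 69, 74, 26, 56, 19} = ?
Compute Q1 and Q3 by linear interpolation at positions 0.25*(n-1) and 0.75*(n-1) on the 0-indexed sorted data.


Sorted: 18, 19, 26, 35, 43, 56, 69, 74
Q1 (25th %ile) = 24.2500
Q3 (75th %ile) = 59.2500
IQR = 59.2500 - 24.2500 = 35.0000

IQR = 35.0000


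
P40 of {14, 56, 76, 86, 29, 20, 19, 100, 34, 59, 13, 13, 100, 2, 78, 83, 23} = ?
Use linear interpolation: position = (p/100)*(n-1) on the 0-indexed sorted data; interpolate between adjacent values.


Sorted: 2, 13, 13, 14, 19, 20, 23, 29, 34, 56, 59, 76, 78, 83, 86, 100, 100
n = 17
Index = 40/100 * 16 = 6.4000
Lower = data[6] = 23, Upper = data[7] = 29
P40 = 23 + 0.4000*(6) = 25.4000

P40 = 25.4000


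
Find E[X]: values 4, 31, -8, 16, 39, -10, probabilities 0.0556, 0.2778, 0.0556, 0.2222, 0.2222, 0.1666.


E[X] = 4*0.0556 + 31*0.2778 - 8*0.0556 + 16*0.2222 + 39*0.2222 - 10*0.1666
= 0.2224 + 8.6118 - 0.4448 + 3.5552 + 8.6658 - 1.6660
= 18.9444

E[X] = 18.9444


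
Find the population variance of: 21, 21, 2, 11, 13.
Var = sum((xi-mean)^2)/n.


Mean = 13.6000
Squared deviations: 54.7600, 54.7600, 134.5600, 6.7600, 0.3600
Sum = 251.2000
Variance = 251.2000/5 = 50.2400

Variance = 50.2400


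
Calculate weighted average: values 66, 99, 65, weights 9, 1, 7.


Numerator = 66*9 + 99*1 + 65*7 = 1148
Denominator = 9 + 1 + 7 = 17
WM = 1148/17 = 67.5294

WM = 67.5294


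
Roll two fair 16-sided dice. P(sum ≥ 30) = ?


Total outcomes = 16×16 = 256
Favorable (sum ≥ 30): 6
P = 6/256 = 0.0234

P = 0.0234


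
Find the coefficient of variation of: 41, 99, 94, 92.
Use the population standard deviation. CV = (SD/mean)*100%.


Mean = 81.5000
SD = 23.5213
CV = (23.5213/81.5000)*100 = 28.8605%

CV = 28.8605%


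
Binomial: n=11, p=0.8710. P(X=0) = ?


C(11,0) = 1
p^0 = 1.000000
(1-p)^11 = 1.646216e-10
P = 1 * 1.000000 * 1.646216e-10 = 1.6462e-10

P(X=0) = 1.6462e-10


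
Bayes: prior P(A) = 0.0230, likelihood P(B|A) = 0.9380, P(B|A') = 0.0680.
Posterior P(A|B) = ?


P(B) = P(B|A)*P(A) + P(B|A')*P(A')
= 0.9380*0.0230 + 0.0680*0.9770
= 0.021574 + 0.066436 = 0.088010
P(A|B) = 0.021574/0.088010 = 0.2451

P(A|B) = 0.2451


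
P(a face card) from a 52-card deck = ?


12 face cards in 52 cards
P = 12/52 = 0.2308

P = 0.2308


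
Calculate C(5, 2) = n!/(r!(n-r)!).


C(5,2) = 5!/(2! × 3!)
= 120/(2 × 6)
= 10

C(5,2) = 10


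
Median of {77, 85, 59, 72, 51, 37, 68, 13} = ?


Sorted: 13, 37, 51, 59, 68, 72, 77, 85
n = 8 (even)
Middle values: 59 and 68
Median = (59+68)/2 = 63.5000

Median = 63.5000


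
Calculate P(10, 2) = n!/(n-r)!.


P(10,2) = 10!/8!
= 3628800/40320
= 90

P(10,2) = 90


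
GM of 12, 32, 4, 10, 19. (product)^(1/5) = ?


Product = 12 × 32 × 4 × 10 × 19 = 291840
GM = 291840^(1/5) = 12.3888

GM = 12.3888


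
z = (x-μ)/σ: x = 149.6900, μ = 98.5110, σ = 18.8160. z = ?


z = (149.6900 - 98.5110)/18.8160
= 51.1790/18.8160
= 2.7200

z = 2.7200


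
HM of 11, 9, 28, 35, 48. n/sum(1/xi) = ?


Sum of reciprocals = 1/11 + 1/9 + 1/28 + 1/35 + 1/48 = 0.287139
HM = 5/0.287139 = 17.4132

HM = 17.4132


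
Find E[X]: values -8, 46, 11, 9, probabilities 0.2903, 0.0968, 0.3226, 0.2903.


E[X] = -8*0.2903 + 46*0.0968 + 11*0.3226 + 9*0.2903
= -2.3224 + 4.4528 + 3.5486 + 2.6127
= 8.2917

E[X] = 8.2917


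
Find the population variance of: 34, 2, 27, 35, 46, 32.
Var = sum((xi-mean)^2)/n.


Mean = 29.3333
Squared deviations: 21.7778, 747.1111, 5.4444, 32.1111, 277.7778, 7.1111
Sum = 1091.3333
Variance = 1091.3333/6 = 181.8889

Variance = 181.8889


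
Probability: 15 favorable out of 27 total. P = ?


P = 15/27 = 0.5556

P = 0.5556


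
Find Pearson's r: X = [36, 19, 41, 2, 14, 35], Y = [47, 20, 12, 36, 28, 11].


Mean X = 24.5000, Mean Y = 25.6667
SD X = 13.913423, SD Y = 12.918548
Cov = -60.000000
r = -60.000000/(13.913423*12.918548) = -0.3338

r = -0.3338


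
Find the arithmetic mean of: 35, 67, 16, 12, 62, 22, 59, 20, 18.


Sum = 35 + 67 + 16 + 12 + 62 + 22 + 59 + 20 + 18 = 311
n = 9
Mean = 311/9 = 34.5556

Mean = 34.5556


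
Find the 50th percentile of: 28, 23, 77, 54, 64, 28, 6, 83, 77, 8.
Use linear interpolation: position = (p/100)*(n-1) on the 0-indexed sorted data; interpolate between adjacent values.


Sorted: 6, 8, 23, 28, 28, 54, 64, 77, 77, 83
n = 10
Index = 50/100 * 9 = 4.5000
Lower = data[4] = 28, Upper = data[5] = 54
P50 = 28 + 0.5000*(26) = 41.0000

P50 = 41.0000


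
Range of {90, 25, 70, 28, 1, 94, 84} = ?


Max = 94, Min = 1
Range = 94 - 1 = 93

Range = 93


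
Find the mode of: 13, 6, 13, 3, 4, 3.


Frequencies: 3:2, 4:1, 6:1, 13:2
Max frequency = 2
Mode = 3, 13

Mode = 3, 13


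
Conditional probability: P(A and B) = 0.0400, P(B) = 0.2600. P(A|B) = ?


P(A|B) = 0.0400/0.2600 = 0.1538

P(A|B) = 0.1538


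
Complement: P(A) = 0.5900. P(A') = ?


P(not A) = 1 - 0.5900 = 0.4100

P(not A) = 0.4100


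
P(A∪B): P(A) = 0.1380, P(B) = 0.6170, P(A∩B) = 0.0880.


P(A∪B) = 0.1380 + 0.6170 - 0.0880
= 0.7550 - 0.0880
= 0.6670

P(A∪B) = 0.6670


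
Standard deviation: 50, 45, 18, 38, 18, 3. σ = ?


Mean = 28.6667
Variance = 282.5556
SD = sqrt(282.5556) = 16.8094

SD = 16.8094


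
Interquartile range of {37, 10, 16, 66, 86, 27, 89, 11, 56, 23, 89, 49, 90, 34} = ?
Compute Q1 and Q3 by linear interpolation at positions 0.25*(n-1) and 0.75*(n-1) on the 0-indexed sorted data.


Sorted: 10, 11, 16, 23, 27, 34, 37, 49, 56, 66, 86, 89, 89, 90
Q1 (25th %ile) = 24.0000
Q3 (75th %ile) = 81.0000
IQR = 81.0000 - 24.0000 = 57.0000

IQR = 57.0000


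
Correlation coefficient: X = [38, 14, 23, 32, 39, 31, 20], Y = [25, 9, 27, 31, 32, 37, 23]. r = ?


Mean X = 28.1429, Mean Y = 26.2857
SD X = 8.708429, SD Y = 8.293100
Cov = 52.244898
r = 52.244898/(8.708429*8.293100) = 0.7234

r = 0.7234


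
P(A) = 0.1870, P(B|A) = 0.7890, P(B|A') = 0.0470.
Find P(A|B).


P(B) = P(B|A)*P(A) + P(B|A')*P(A')
= 0.7890*0.1870 + 0.0470*0.8130
= 0.147543 + 0.038211 = 0.185754
P(A|B) = 0.147543/0.185754 = 0.7943

P(A|B) = 0.7943


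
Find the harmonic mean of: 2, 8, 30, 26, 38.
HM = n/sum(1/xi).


Sum of reciprocals = 1/2 + 1/8 + 1/30 + 1/26 + 1/38 = 0.723111
HM = 5/0.723111 = 6.9146

HM = 6.9146


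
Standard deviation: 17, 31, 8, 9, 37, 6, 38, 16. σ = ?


Mean = 20.2500
Variance = 152.4375
SD = sqrt(152.4375) = 12.3466

SD = 12.3466


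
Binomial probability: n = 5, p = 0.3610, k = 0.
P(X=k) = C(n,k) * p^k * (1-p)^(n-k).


C(5,0) = 1
p^0 = 1.000000
(1-p)^5 = 0.106538
P = 1 * 1.000000 * 0.106538 = 0.1065

P(X=0) = 0.1065


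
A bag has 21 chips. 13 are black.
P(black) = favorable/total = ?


P = 13/21 = 0.6190

P = 0.6190


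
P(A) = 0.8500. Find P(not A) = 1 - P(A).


P(not A) = 1 - 0.8500 = 0.1500

P(not A) = 0.1500


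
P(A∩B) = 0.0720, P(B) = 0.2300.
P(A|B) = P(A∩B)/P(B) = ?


P(A|B) = 0.0720/0.2300 = 0.3130

P(A|B) = 0.3130


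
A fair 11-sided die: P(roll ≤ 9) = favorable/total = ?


Favorable outcomes (roll ≤ 9): 9
Total outcomes = 11
P = 9/11 = 0.8182

P = 0.8182


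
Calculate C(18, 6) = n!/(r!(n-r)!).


C(18,6) = 18!/(6! × 12!)
= 6402373705728000/(720 × 479001600)
= 18564

C(18,6) = 18564


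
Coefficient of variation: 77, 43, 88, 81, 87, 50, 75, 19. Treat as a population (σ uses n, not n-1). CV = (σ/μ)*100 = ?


Mean = 65.0000
SD = 23.2863
CV = (23.2863/65.0000)*100 = 35.8250%

CV = 35.8250%


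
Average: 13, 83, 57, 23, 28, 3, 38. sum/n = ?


Sum = 13 + 83 + 57 + 23 + 28 + 3 + 38 = 245
n = 7
Mean = 245/7 = 35.0000

Mean = 35.0000


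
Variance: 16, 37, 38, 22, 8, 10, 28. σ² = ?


Mean = 22.7143
Squared deviations: 45.0816, 204.0816, 233.6531, 0.5102, 216.5102, 161.6531, 27.9388
Sum = 889.4286
Variance = 889.4286/7 = 127.0612

Variance = 127.0612


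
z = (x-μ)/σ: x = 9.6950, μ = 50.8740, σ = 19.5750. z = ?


z = (9.6950 - 50.8740)/19.5750
= -41.1790/19.5750
= -2.1037

z = -2.1037


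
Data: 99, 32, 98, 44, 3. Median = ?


Sorted: 3, 32, 44, 98, 99
n = 5 (odd)
Middle value = 44

Median = 44


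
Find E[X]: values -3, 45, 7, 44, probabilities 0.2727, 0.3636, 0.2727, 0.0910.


E[X] = -3*0.2727 + 45*0.3636 + 7*0.2727 + 44*0.0910
= -0.8181 + 16.3620 + 1.9089 + 4.0040
= 21.4568

E[X] = 21.4568


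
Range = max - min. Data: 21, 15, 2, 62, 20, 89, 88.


Max = 89, Min = 2
Range = 89 - 2 = 87

Range = 87


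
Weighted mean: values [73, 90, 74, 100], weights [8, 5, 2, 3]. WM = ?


Numerator = 73*8 + 90*5 + 74*2 + 100*3 = 1482
Denominator = 8 + 5 + 2 + 3 = 18
WM = 1482/18 = 82.3333

WM = 82.3333


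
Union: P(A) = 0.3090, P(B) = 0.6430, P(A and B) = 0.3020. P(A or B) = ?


P(A∪B) = 0.3090 + 0.6430 - 0.3020
= 0.9520 - 0.3020
= 0.6500

P(A∪B) = 0.6500


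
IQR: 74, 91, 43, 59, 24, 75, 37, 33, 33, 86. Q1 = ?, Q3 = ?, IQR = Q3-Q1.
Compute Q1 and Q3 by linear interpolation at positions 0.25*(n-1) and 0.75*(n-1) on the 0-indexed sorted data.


Sorted: 24, 33, 33, 37, 43, 59, 74, 75, 86, 91
Q1 (25th %ile) = 34.0000
Q3 (75th %ile) = 74.7500
IQR = 74.7500 - 34.0000 = 40.7500

IQR = 40.7500


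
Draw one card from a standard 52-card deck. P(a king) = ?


4 kings in 52 cards
P = 4/52 = 0.0769

P = 0.0769


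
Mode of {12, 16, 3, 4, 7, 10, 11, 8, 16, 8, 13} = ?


Frequencies: 3:1, 4:1, 7:1, 8:2, 10:1, 11:1, 12:1, 13:1, 16:2
Max frequency = 2
Mode = 8, 16

Mode = 8, 16


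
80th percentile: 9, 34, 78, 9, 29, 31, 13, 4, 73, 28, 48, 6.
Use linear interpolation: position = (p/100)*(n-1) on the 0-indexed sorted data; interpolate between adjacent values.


Sorted: 4, 6, 9, 9, 13, 28, 29, 31, 34, 48, 73, 78
n = 12
Index = 80/100 * 11 = 8.8000
Lower = data[8] = 34, Upper = data[9] = 48
P80 = 34 + 0.8000*(14) = 45.2000

P80 = 45.2000


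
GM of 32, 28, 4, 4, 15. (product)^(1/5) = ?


Product = 32 × 28 × 4 × 4 × 15 = 215040
GM = 215040^(1/5) = 11.6548

GM = 11.6548


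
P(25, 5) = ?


P(25,5) = 25!/20!
= 15511210043330985984000000/2432902008176640000
= 6375600

P(25,5) = 6375600


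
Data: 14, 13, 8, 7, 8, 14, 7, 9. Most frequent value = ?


Frequencies: 7:2, 8:2, 9:1, 13:1, 14:2
Max frequency = 2
Mode = 7, 8, 14

Mode = 7, 8, 14


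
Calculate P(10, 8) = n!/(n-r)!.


P(10,8) = 10!/2!
= 3628800/2
= 1814400

P(10,8) = 1814400


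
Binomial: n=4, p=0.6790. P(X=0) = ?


C(4,0) = 1
p^0 = 1.000000
(1-p)^4 = 0.010617
P = 1 * 1.000000 * 0.010617 = 0.0106

P(X=0) = 0.0106


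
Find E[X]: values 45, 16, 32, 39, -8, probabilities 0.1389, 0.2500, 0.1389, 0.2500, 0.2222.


E[X] = 45*0.1389 + 16*0.2500 + 32*0.1389 + 39*0.2500 - 8*0.2222
= 6.2505 + 4.0000 + 4.4448 + 9.7500 - 1.7776
= 22.6677

E[X] = 22.6677


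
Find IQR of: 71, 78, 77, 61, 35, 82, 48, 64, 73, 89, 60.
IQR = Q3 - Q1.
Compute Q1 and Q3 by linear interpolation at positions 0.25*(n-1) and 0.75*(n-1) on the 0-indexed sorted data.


Sorted: 35, 48, 60, 61, 64, 71, 73, 77, 78, 82, 89
Q1 (25th %ile) = 60.5000
Q3 (75th %ile) = 77.5000
IQR = 77.5000 - 60.5000 = 17.0000

IQR = 17.0000


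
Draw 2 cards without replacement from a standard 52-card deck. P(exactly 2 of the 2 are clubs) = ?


Hypergeometric: P(X=2) = C(13,2)·C(39,0) / C(52,2)
= 78 × 1 / 1326
= 78/1326 = 0.0588

P = 0.0588


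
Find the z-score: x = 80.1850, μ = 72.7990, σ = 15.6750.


z = (80.1850 - 72.7990)/15.6750
= 7.3860/15.6750
= 0.4712

z = 0.4712


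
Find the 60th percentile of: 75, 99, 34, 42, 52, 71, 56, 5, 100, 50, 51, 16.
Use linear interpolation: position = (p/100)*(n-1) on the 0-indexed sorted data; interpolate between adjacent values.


Sorted: 5, 16, 34, 42, 50, 51, 52, 56, 71, 75, 99, 100
n = 12
Index = 60/100 * 11 = 6.6000
Lower = data[6] = 52, Upper = data[7] = 56
P60 = 52 + 0.6000*(4) = 54.4000

P60 = 54.4000


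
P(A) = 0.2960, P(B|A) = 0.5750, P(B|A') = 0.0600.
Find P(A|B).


P(B) = P(B|A)*P(A) + P(B|A')*P(A')
= 0.5750*0.2960 + 0.0600*0.7040
= 0.170200 + 0.042240 = 0.212440
P(A|B) = 0.170200/0.212440 = 0.8012

P(A|B) = 0.8012


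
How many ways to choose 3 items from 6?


C(6,3) = 6!/(3! × 3!)
= 720/(6 × 6)
= 20

C(6,3) = 20


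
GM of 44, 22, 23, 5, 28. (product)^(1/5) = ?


Product = 44 × 22 × 23 × 5 × 28 = 3116960
GM = 3116960^(1/5) = 19.8951

GM = 19.8951


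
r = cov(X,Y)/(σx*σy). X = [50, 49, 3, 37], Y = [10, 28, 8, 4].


Mean X = 34.7500, Mean Y = 12.5000
SD X = 19.031224, SD Y = 9.205976
Cov = 76.625000
r = 76.625000/(19.031224*9.205976) = 0.4374

r = 0.4374


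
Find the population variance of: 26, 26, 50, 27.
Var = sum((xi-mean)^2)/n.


Mean = 32.2500
Squared deviations: 39.0625, 39.0625, 315.0625, 27.5625
Sum = 420.7500
Variance = 420.7500/4 = 105.1875

Variance = 105.1875


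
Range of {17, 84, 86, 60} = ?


Max = 86, Min = 17
Range = 86 - 17 = 69

Range = 69


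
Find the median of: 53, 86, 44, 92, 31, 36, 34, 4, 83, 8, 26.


Sorted: 4, 8, 26, 31, 34, 36, 44, 53, 83, 86, 92
n = 11 (odd)
Middle value = 36

Median = 36


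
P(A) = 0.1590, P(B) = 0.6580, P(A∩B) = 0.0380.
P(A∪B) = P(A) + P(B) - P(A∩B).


P(A∪B) = 0.1590 + 0.6580 - 0.0380
= 0.8170 - 0.0380
= 0.7790

P(A∪B) = 0.7790


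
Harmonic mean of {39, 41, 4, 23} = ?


Sum of reciprocals = 1/39 + 1/41 + 1/4 + 1/23 = 0.343510
HM = 4/0.343510 = 11.6445

HM = 11.6445


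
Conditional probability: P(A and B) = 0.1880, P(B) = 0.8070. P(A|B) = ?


P(A|B) = 0.1880/0.8070 = 0.2330

P(A|B) = 0.2330


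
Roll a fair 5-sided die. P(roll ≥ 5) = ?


Favorable outcomes (roll ≥ 5): 1
Total outcomes = 5
P = 1/5 = 0.2000

P = 0.2000


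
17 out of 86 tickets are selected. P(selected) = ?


P = 17/86 = 0.1977

P = 0.1977


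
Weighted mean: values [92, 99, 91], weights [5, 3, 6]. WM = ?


Numerator = 92*5 + 99*3 + 91*6 = 1303
Denominator = 5 + 3 + 6 = 14
WM = 1303/14 = 93.0714

WM = 93.0714


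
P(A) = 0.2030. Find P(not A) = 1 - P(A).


P(not A) = 1 - 0.2030 = 0.7970

P(not A) = 0.7970


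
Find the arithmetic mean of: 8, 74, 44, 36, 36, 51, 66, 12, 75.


Sum = 8 + 74 + 44 + 36 + 36 + 51 + 66 + 12 + 75 = 402
n = 9
Mean = 402/9 = 44.6667

Mean = 44.6667


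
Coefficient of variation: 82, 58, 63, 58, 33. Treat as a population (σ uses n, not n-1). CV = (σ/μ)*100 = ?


Mean = 58.8000
SD = 15.6384
CV = (15.6384/58.8000)*100 = 26.5959%

CV = 26.5959%


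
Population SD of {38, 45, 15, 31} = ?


Mean = 32.2500
Variance = 123.6875
SD = sqrt(123.6875) = 11.1215

SD = 11.1215


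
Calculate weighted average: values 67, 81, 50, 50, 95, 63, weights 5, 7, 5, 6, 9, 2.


Numerator = 67*5 + 81*7 + 50*5 + 50*6 + 95*9 + 63*2 = 2433
Denominator = 5 + 7 + 5 + 6 + 9 + 2 = 34
WM = 2433/34 = 71.5588

WM = 71.5588


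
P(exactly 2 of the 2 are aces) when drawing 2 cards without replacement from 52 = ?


Hypergeometric: P(X=2) = C(4,2)·C(48,0) / C(52,2)
= 6 × 1 / 1326
= 6/1326 = 0.0045

P = 0.0045


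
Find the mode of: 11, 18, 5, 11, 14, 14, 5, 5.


Frequencies: 5:3, 11:2, 14:2, 18:1
Max frequency = 3
Mode = 5

Mode = 5


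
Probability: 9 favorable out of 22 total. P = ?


P = 9/22 = 0.4091

P = 0.4091


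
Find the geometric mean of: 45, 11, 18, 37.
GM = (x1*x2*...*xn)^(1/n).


Product = 45 × 11 × 18 × 37 = 329670
GM = 329670^(1/4) = 23.9618

GM = 23.9618


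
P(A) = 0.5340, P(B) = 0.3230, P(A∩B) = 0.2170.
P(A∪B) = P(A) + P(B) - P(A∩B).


P(A∪B) = 0.5340 + 0.3230 - 0.2170
= 0.8570 - 0.2170
= 0.6400

P(A∪B) = 0.6400


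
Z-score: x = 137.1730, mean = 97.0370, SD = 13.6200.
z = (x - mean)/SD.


z = (137.1730 - 97.0370)/13.6200
= 40.1360/13.6200
= 2.9468

z = 2.9468


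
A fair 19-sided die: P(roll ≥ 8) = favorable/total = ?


Favorable outcomes (roll ≥ 8): 12
Total outcomes = 19
P = 12/19 = 0.6316

P = 0.6316


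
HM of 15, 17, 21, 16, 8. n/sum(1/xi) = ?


Sum of reciprocals = 1/15 + 1/17 + 1/21 + 1/16 + 1/8 = 0.360609
HM = 5/0.360609 = 13.8654

HM = 13.8654


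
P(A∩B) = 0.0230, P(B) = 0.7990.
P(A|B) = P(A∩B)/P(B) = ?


P(A|B) = 0.0230/0.7990 = 0.0288

P(A|B) = 0.0288


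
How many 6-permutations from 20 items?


P(20,6) = 20!/14!
= 2432902008176640000/87178291200
= 27907200

P(20,6) = 27907200


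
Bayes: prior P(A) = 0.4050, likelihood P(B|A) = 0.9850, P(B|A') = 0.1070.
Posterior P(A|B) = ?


P(B) = P(B|A)*P(A) + P(B|A')*P(A')
= 0.9850*0.4050 + 0.1070*0.5950
= 0.398925 + 0.063665 = 0.462590
P(A|B) = 0.398925/0.462590 = 0.8624

P(A|B) = 0.8624


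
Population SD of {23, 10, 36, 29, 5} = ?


Mean = 20.6000
Variance = 133.8400
SD = sqrt(133.8400) = 11.5689

SD = 11.5689


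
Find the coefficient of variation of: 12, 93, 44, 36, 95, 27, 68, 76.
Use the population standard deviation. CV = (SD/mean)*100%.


Mean = 56.3750
SD = 29.0557
CV = (29.0557/56.3750)*100 = 51.5401%

CV = 51.5401%


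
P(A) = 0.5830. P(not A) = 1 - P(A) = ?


P(not A) = 1 - 0.5830 = 0.4170

P(not A) = 0.4170


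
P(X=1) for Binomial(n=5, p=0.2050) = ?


C(5,1) = 5
p^1 = 0.205000
(1-p)^4 = 0.399456
P = 5 * 0.205000 * 0.399456 = 0.4094

P(X=1) = 0.4094


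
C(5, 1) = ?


C(5,1) = 5!/(1! × 4!)
= 120/(1 × 24)
= 5

C(5,1) = 5


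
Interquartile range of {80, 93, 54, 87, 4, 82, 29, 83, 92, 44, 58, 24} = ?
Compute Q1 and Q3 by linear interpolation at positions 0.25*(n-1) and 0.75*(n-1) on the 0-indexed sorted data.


Sorted: 4, 24, 29, 44, 54, 58, 80, 82, 83, 87, 92, 93
Q1 (25th %ile) = 40.2500
Q3 (75th %ile) = 84.0000
IQR = 84.0000 - 40.2500 = 43.7500

IQR = 43.7500


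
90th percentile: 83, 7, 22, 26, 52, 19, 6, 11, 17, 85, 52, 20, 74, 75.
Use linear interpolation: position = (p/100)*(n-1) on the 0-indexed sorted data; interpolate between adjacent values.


Sorted: 6, 7, 11, 17, 19, 20, 22, 26, 52, 52, 74, 75, 83, 85
n = 14
Index = 90/100 * 13 = 11.7000
Lower = data[11] = 75, Upper = data[12] = 83
P90 = 75 + 0.7000*(8) = 80.6000

P90 = 80.6000


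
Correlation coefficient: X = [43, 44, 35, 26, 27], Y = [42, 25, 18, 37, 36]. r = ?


Mean X = 35.0000, Mean Y = 31.6000
SD X = 7.615773, SD Y = 8.777243
Cov = -12.000000
r = -12.000000/(7.615773*8.777243) = -0.1795

r = -0.1795


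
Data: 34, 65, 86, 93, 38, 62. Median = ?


Sorted: 34, 38, 62, 65, 86, 93
n = 6 (even)
Middle values: 62 and 65
Median = (62+65)/2 = 63.5000

Median = 63.5000


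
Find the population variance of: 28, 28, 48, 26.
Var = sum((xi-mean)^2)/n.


Mean = 32.5000
Squared deviations: 20.2500, 20.2500, 240.2500, 42.2500
Sum = 323.0000
Variance = 323.0000/4 = 80.7500

Variance = 80.7500


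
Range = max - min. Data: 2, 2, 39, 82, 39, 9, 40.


Max = 82, Min = 2
Range = 82 - 2 = 80

Range = 80


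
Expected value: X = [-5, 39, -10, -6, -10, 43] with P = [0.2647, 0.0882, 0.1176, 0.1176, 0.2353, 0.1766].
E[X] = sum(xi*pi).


E[X] = -5*0.2647 + 39*0.0882 - 10*0.1176 - 6*0.1176 - 10*0.2353 + 43*0.1766
= -1.3235 + 3.4398 - 1.1760 - 0.7056 - 2.3530 + 7.5938
= 5.4755

E[X] = 5.4755


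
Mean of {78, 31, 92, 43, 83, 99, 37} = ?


Sum = 78 + 31 + 92 + 43 + 83 + 99 + 37 = 463
n = 7
Mean = 463/7 = 66.1429

Mean = 66.1429


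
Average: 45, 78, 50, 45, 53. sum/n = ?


Sum = 45 + 78 + 50 + 45 + 53 = 271
n = 5
Mean = 271/5 = 54.2000

Mean = 54.2000


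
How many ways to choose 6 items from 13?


C(13,6) = 13!/(6! × 7!)
= 6227020800/(720 × 5040)
= 1716

C(13,6) = 1716


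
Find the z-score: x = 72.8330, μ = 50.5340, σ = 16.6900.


z = (72.8330 - 50.5340)/16.6900
= 22.2990/16.6900
= 1.3361

z = 1.3361


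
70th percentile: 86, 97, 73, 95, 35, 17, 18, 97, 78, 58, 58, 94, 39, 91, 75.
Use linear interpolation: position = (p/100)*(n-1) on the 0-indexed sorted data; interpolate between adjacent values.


Sorted: 17, 18, 35, 39, 58, 58, 73, 75, 78, 86, 91, 94, 95, 97, 97
n = 15
Index = 70/100 * 14 = 9.8000
Lower = data[9] = 86, Upper = data[10] = 91
P70 = 86 + 0.8000*(5) = 90.0000

P70 = 90.0000


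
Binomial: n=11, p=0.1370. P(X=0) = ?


C(11,0) = 1
p^0 = 1.000000
(1-p)^11 = 0.197751
P = 1 * 1.000000 * 0.197751 = 0.1978

P(X=0) = 0.1978


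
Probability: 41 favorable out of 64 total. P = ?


P = 41/64 = 0.6406

P = 0.6406


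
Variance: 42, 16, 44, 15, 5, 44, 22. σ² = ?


Mean = 26.8571
Squared deviations: 229.3061, 117.8776, 293.8776, 140.5918, 477.7347, 293.8776, 23.5918
Sum = 1576.8571
Variance = 1576.8571/7 = 225.2653

Variance = 225.2653


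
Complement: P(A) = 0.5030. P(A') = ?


P(not A) = 1 - 0.5030 = 0.4970

P(not A) = 0.4970


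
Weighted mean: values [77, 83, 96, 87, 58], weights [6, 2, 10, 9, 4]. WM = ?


Numerator = 77*6 + 83*2 + 96*10 + 87*9 + 58*4 = 2603
Denominator = 6 + 2 + 10 + 9 + 4 = 31
WM = 2603/31 = 83.9677

WM = 83.9677


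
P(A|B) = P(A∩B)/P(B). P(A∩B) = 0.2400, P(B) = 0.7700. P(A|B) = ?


P(A|B) = 0.2400/0.7700 = 0.3117

P(A|B) = 0.3117


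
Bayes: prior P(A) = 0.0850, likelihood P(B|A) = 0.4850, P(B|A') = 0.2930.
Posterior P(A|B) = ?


P(B) = P(B|A)*P(A) + P(B|A')*P(A')
= 0.4850*0.0850 + 0.2930*0.9150
= 0.041225 + 0.268095 = 0.309320
P(A|B) = 0.041225/0.309320 = 0.1333

P(A|B) = 0.1333


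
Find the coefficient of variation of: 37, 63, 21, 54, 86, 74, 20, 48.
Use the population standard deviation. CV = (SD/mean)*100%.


Mean = 50.3750
SD = 22.2763
CV = (22.2763/50.3750)*100 = 44.2210%

CV = 44.2210%


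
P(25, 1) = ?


P(25,1) = 25!/24!
= 15511210043330985984000000/620448401733239439360000
= 25

P(25,1) = 25


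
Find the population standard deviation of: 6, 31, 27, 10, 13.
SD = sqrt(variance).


Mean = 17.4000
Variance = 96.2400
SD = sqrt(96.2400) = 9.8102

SD = 9.8102


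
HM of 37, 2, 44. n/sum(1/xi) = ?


Sum of reciprocals = 1/37 + 1/2 + 1/44 = 0.549754
HM = 3/0.549754 = 5.4570

HM = 5.4570


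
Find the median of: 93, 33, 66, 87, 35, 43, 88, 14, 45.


Sorted: 14, 33, 35, 43, 45, 66, 87, 88, 93
n = 9 (odd)
Middle value = 45

Median = 45


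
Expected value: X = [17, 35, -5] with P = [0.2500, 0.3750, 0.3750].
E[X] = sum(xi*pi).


E[X] = 17*0.2500 + 35*0.3750 - 5*0.3750
= 4.2500 + 13.1250 - 1.8750
= 15.5000

E[X] = 15.5000


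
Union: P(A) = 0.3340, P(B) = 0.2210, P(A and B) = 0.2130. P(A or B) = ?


P(A∪B) = 0.3340 + 0.2210 - 0.2130
= 0.5550 - 0.2130
= 0.3420

P(A∪B) = 0.3420


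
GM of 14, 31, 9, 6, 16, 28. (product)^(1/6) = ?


Product = 14 × 31 × 9 × 6 × 16 × 28 = 10499328
GM = 10499328^(1/6) = 14.7977

GM = 14.7977


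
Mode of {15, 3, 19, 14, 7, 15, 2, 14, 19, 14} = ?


Frequencies: 2:1, 3:1, 7:1, 14:3, 15:2, 19:2
Max frequency = 3
Mode = 14

Mode = 14


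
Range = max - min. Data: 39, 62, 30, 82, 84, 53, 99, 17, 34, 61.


Max = 99, Min = 17
Range = 99 - 17 = 82

Range = 82


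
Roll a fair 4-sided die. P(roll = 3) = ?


Favorable outcomes (roll = 3): 1
Total outcomes = 4
P = 1/4 = 0.2500

P = 0.2500


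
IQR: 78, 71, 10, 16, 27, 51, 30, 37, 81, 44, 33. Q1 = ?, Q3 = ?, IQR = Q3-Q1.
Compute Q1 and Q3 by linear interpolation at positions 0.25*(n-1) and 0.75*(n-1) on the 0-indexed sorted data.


Sorted: 10, 16, 27, 30, 33, 37, 44, 51, 71, 78, 81
Q1 (25th %ile) = 28.5000
Q3 (75th %ile) = 61.0000
IQR = 61.0000 - 28.5000 = 32.5000

IQR = 32.5000


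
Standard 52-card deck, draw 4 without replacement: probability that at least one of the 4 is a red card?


P(at least one) = 1 - P(none)
P(none) = (26/52) × (25/51) × (24/50) × (23/49) = 0.055222
P(at least one) = 1 - 0.055222 = 0.9448

P = 0.9448


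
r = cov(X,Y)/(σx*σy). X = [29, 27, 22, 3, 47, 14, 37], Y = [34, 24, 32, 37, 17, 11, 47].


Mean X = 25.5714, Mean Y = 28.8571
SD X = 13.414887, SD Y = 11.432142
Cov = -3.489796
r = -3.489796/(13.414887*11.432142) = -0.0228

r = -0.0228


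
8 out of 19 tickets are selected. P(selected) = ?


P = 8/19 = 0.4211

P = 0.4211


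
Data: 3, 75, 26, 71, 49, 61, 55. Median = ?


Sorted: 3, 26, 49, 55, 61, 71, 75
n = 7 (odd)
Middle value = 55

Median = 55


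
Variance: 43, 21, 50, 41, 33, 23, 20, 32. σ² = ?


Mean = 32.8750
Squared deviations: 102.5156, 141.0156, 293.2656, 66.0156, 0.0156, 97.5156, 165.7656, 0.7656
Sum = 866.8750
Variance = 866.8750/8 = 108.3594

Variance = 108.3594


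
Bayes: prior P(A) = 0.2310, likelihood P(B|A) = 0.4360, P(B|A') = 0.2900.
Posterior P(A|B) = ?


P(B) = P(B|A)*P(A) + P(B|A')*P(A')
= 0.4360*0.2310 + 0.2900*0.7690
= 0.100716 + 0.223010 = 0.323726
P(A|B) = 0.100716/0.323726 = 0.3111

P(A|B) = 0.3111


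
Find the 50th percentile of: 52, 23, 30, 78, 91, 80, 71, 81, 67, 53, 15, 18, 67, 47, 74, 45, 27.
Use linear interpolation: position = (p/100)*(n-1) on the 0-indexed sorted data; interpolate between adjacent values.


Sorted: 15, 18, 23, 27, 30, 45, 47, 52, 53, 67, 67, 71, 74, 78, 80, 81, 91
n = 17
Index = 50/100 * 16 = 8.0000
Lower = data[8] = 53, Upper = data[9] = 67
P50 = 53 + 0*(14) = 53.0000

P50 = 53.0000


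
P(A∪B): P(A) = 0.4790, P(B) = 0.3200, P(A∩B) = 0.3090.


P(A∪B) = 0.4790 + 0.3200 - 0.3090
= 0.7990 - 0.3090
= 0.4900

P(A∪B) = 0.4900


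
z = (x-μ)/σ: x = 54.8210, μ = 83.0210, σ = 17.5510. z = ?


z = (54.8210 - 83.0210)/17.5510
= -28.2000/17.5510
= -1.6067

z = -1.6067


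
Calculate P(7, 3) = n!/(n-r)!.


P(7,3) = 7!/4!
= 5040/24
= 210

P(7,3) = 210


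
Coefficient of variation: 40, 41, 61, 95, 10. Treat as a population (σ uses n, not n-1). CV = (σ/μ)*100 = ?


Mean = 49.4000
SD = 28.0186
CV = (28.0186/49.4000)*100 = 56.7177%

CV = 56.7177%


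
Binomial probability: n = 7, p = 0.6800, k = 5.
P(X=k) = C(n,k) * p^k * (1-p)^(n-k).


C(7,5) = 21
p^5 = 0.145393
(1-p)^2 = 0.102400
P = 21 * 0.145393 * 0.102400 = 0.3127

P(X=5) = 0.3127


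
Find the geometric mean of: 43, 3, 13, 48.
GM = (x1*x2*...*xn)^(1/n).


Product = 43 × 3 × 13 × 48 = 80496
GM = 80496^(1/4) = 16.8439

GM = 16.8439


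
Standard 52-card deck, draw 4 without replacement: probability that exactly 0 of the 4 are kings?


Hypergeometric: P(X=0) = C(4,0)·C(48,4) / C(52,4)
= 1 × 194580 / 270725
= 194580/270725 = 0.7187

P = 0.7187


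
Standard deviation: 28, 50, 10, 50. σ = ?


Mean = 34.5000
Variance = 280.7500
SD = sqrt(280.7500) = 16.7556

SD = 16.7556


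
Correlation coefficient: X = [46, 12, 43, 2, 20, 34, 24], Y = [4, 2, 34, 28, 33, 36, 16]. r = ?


Mean X = 25.8571, Mean Y = 21.8571
SD X = 14.951623, SD Y = 13.399665
Cov = 5.408163
r = 5.408163/(14.951623*13.399665) = 0.0270

r = 0.0270


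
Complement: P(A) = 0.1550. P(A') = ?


P(not A) = 1 - 0.1550 = 0.8450

P(not A) = 0.8450


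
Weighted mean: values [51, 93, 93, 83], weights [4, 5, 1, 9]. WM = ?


Numerator = 51*4 + 93*5 + 93*1 + 83*9 = 1509
Denominator = 4 + 5 + 1 + 9 = 19
WM = 1509/19 = 79.4211

WM = 79.4211


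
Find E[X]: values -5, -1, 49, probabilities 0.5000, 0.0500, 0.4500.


E[X] = -5*0.5000 - 1*0.0500 + 49*0.4500
= -2.5000 - 0.0500 + 22.0500
= 19.5000

E[X] = 19.5000


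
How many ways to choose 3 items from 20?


C(20,3) = 20!/(3! × 17!)
= 2432902008176640000/(6 × 355687428096000)
= 1140

C(20,3) = 1140


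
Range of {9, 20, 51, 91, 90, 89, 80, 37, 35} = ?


Max = 91, Min = 9
Range = 91 - 9 = 82

Range = 82


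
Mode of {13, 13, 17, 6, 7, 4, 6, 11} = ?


Frequencies: 4:1, 6:2, 7:1, 11:1, 13:2, 17:1
Max frequency = 2
Mode = 6, 13

Mode = 6, 13


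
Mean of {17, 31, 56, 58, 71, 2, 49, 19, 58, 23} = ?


Sum = 17 + 31 + 56 + 58 + 71 + 2 + 49 + 19 + 58 + 23 = 384
n = 10
Mean = 384/10 = 38.4000

Mean = 38.4000


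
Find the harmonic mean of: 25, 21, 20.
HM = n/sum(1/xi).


Sum of reciprocals = 1/25 + 1/21 + 1/20 = 0.137619
HM = 3/0.137619 = 21.7993

HM = 21.7993


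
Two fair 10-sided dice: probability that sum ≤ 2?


Total outcomes = 10×10 = 100
Favorable (sum ≤ 2): 1
P = 1/100 = 0.0100

P = 0.0100


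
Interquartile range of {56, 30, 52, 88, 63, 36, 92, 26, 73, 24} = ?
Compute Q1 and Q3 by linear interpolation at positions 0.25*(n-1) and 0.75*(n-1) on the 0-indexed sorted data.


Sorted: 24, 26, 30, 36, 52, 56, 63, 73, 88, 92
Q1 (25th %ile) = 31.5000
Q3 (75th %ile) = 70.5000
IQR = 70.5000 - 31.5000 = 39.0000

IQR = 39.0000


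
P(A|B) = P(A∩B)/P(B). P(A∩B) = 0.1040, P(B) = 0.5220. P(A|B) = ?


P(A|B) = 0.1040/0.5220 = 0.1992

P(A|B) = 0.1992


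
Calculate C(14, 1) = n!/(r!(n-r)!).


C(14,1) = 14!/(1! × 13!)
= 87178291200/(1 × 6227020800)
= 14

C(14,1) = 14


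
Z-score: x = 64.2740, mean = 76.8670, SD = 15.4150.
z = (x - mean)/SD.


z = (64.2740 - 76.8670)/15.4150
= -12.5930/15.4150
= -0.8169

z = -0.8169


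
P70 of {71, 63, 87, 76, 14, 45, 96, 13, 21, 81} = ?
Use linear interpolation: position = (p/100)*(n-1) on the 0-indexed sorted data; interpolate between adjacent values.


Sorted: 13, 14, 21, 45, 63, 71, 76, 81, 87, 96
n = 10
Index = 70/100 * 9 = 6.3000
Lower = data[6] = 76, Upper = data[7] = 81
P70 = 76 + 0.3000*(5) = 77.5000

P70 = 77.5000


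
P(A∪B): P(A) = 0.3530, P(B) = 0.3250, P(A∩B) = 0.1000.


P(A∪B) = 0.3530 + 0.3250 - 0.1000
= 0.6780 - 0.1000
= 0.5780

P(A∪B) = 0.5780


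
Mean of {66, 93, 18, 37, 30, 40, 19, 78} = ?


Sum = 66 + 93 + 18 + 37 + 30 + 40 + 19 + 78 = 381
n = 8
Mean = 381/8 = 47.6250

Mean = 47.6250


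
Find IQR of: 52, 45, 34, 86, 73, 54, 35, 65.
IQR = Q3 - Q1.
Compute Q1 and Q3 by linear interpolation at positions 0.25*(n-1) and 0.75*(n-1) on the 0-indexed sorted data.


Sorted: 34, 35, 45, 52, 54, 65, 73, 86
Q1 (25th %ile) = 42.5000
Q3 (75th %ile) = 67.0000
IQR = 67.0000 - 42.5000 = 24.5000

IQR = 24.5000


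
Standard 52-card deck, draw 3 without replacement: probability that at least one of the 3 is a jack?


P(at least one) = 1 - P(none)
P(none) = (48/52) × (47/51) × (46/50) = 0.782624
P(at least one) = 1 - 0.782624 = 0.2174

P = 0.2174


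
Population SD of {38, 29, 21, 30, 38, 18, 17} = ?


Mean = 27.2857
Variance = 67.3469
SD = sqrt(67.3469) = 8.2065

SD = 8.2065


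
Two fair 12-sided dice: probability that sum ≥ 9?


Total outcomes = 12×12 = 144
Favorable (sum ≥ 9): 116
P = 116/144 = 0.8056

P = 0.8056


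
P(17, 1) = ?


P(17,1) = 17!/16!
= 355687428096000/20922789888000
= 17

P(17,1) = 17


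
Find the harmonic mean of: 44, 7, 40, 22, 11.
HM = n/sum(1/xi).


Sum of reciprocals = 1/44 + 1/7 + 1/40 + 1/22 + 1/11 = 0.326948
HM = 5/0.326948 = 15.2929

HM = 15.2929


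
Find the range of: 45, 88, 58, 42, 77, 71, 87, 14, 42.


Max = 88, Min = 14
Range = 88 - 14 = 74

Range = 74


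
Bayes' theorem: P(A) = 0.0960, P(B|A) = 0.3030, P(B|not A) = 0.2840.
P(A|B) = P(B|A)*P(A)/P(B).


P(B) = P(B|A)*P(A) + P(B|A')*P(A')
= 0.3030*0.0960 + 0.2840*0.9040
= 0.029088 + 0.256736 = 0.285824
P(A|B) = 0.029088/0.285824 = 0.1018

P(A|B) = 0.1018


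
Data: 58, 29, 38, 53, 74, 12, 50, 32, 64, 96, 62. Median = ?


Sorted: 12, 29, 32, 38, 50, 53, 58, 62, 64, 74, 96
n = 11 (odd)
Middle value = 53

Median = 53


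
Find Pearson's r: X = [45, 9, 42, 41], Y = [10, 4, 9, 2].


Mean X = 34.2500, Mean Y = 6.2500
SD X = 14.652218, SD Y = 3.344772
Cov = 22.437500
r = 22.437500/(14.652218*3.344772) = 0.4578

r = 0.4578


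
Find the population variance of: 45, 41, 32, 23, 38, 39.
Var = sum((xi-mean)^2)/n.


Mean = 36.3333
Squared deviations: 75.1111, 21.7778, 18.7778, 177.7778, 2.7778, 7.1111
Sum = 303.3333
Variance = 303.3333/6 = 50.5556

Variance = 50.5556


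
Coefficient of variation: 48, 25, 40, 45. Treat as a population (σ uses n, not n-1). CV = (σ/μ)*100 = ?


Mean = 39.5000
SD = 8.8459
CV = (8.8459/39.5000)*100 = 22.3947%

CV = 22.3947%


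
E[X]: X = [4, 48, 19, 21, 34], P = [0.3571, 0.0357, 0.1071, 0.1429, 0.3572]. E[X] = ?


E[X] = 4*0.3571 + 48*0.0357 + 19*0.1071 + 21*0.1429 + 34*0.3572
= 1.4284 + 1.7136 + 2.0349 + 3.0009 + 12.1448
= 20.3226

E[X] = 20.3226


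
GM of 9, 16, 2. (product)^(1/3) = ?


Product = 9 × 16 × 2 = 288
GM = 288^(1/3) = 6.6039

GM = 6.6039


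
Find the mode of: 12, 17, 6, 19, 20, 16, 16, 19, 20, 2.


Frequencies: 2:1, 6:1, 12:1, 16:2, 17:1, 19:2, 20:2
Max frequency = 2
Mode = 16, 19, 20

Mode = 16, 19, 20


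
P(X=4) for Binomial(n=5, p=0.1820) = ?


C(5,4) = 5
p^4 = 0.001097
(1-p)^1 = 0.818000
P = 5 * 0.001097 * 0.818000 = 0.0045

P(X=4) = 0.0045


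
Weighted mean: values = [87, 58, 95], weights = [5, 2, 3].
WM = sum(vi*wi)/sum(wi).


Numerator = 87*5 + 58*2 + 95*3 = 836
Denominator = 5 + 2 + 3 = 10
WM = 836/10 = 83.6000

WM = 83.6000


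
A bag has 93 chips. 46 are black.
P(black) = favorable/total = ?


P = 46/93 = 0.4946

P = 0.4946


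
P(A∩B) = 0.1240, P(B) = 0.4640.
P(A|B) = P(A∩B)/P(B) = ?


P(A|B) = 0.1240/0.4640 = 0.2672

P(A|B) = 0.2672


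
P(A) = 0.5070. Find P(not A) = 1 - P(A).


P(not A) = 1 - 0.5070 = 0.4930

P(not A) = 0.4930


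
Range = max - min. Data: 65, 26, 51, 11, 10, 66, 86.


Max = 86, Min = 10
Range = 86 - 10 = 76

Range = 76


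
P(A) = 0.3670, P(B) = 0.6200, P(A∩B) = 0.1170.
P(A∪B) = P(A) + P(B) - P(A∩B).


P(A∪B) = 0.3670 + 0.6200 - 0.1170
= 0.9870 - 0.1170
= 0.8700

P(A∪B) = 0.8700


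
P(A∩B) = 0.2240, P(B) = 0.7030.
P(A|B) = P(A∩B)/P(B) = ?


P(A|B) = 0.2240/0.7030 = 0.3186

P(A|B) = 0.3186


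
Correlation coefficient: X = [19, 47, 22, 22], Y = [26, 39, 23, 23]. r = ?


Mean X = 27.5000, Mean Y = 27.7500
SD X = 11.324752, SD Y = 6.609652
Cov = 71.625000
r = 71.625000/(11.324752*6.609652) = 0.9569

r = 0.9569


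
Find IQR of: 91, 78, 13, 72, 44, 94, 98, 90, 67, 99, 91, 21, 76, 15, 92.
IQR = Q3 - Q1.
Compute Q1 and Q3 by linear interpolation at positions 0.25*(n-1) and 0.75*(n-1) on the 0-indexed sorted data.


Sorted: 13, 15, 21, 44, 67, 72, 76, 78, 90, 91, 91, 92, 94, 98, 99
Q1 (25th %ile) = 55.5000
Q3 (75th %ile) = 91.5000
IQR = 91.5000 - 55.5000 = 36.0000

IQR = 36.0000
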